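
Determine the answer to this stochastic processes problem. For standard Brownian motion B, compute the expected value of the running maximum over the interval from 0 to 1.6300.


E(max B(s)) = sqrt(2t/pi)
= sqrt(2*1.6300/pi)
= sqrt(1.0377)
= 1.0187

1.0187


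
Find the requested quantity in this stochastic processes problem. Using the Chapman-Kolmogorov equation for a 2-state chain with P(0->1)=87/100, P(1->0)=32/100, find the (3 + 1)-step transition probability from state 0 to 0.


P^4 = P^3 * P^1
Computing via matrix multiplication of the transition matrix.
Entry (0,0) of P^4 = 0.2699

0.2699


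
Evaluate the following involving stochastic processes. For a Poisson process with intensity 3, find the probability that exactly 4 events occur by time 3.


P(N(t)=k) = (lambda*t)^k * exp(-lambda*t) / k!
lambda*t = 9
= 9^4 * exp(-9) / 4!
= 6561 * 1.2341e-04 / 24
= 0.0337

0.0337


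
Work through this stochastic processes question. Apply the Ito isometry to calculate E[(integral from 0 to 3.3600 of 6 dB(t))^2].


By Ito isometry: E[(int f dB)^2] = int f^2 dt
= 6^2 * 3.3600
= 36 * 3.3600 = 120.9600

120.9600


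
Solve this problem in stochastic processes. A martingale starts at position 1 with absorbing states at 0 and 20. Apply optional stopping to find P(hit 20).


By optional stopping theorem: E(M at tau) = M(0) = 1
P(hit 20)*20 + P(hit 0)*0 = 1
P(hit 20) = (1 - 0)/(20 - 0) = 1/20 = 0.0500

0.0500


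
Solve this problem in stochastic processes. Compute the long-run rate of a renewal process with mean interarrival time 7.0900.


Long-run renewal rate = 1/E(X)
= 1/7.0900
= 0.1410

0.1410


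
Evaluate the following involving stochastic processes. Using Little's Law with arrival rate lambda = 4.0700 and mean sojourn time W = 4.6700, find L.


Little's Law: L = lambda * W
= 4.0700 * 4.6700
= 19.0069

19.0069


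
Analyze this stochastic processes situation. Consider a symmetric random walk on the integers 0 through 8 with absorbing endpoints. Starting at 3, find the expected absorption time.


For symmetric RW on 0,...,N with absorbing barriers, E(i) = i*(N-i)
E(3) = 3 * 5 = 15

15


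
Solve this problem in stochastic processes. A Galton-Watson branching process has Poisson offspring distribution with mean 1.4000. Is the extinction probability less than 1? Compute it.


Since mu = 1.4000 > 1, extinction prob q < 1.
Solve s = exp(mu*(s-1)) iteratively.
q = 0.4890

0.4890


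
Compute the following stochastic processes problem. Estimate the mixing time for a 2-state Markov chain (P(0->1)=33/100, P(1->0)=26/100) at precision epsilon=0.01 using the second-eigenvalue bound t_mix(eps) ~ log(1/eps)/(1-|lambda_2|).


lambda_2 = |1 - p01 - p10| = |1 - 0.3300 - 0.2600| = 0.4100
t_mix ~ log(1/eps)/(1 - |lambda_2|)
= log(100)/(1 - 0.4100) = 4.6052/0.5900
= 7.8054

7.8054


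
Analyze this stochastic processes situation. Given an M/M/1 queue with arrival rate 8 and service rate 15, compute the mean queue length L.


rho = 8/15 = 0.5333
L = rho/(1-rho)
= 0.5333/0.4667
= 1.1429

1.1429


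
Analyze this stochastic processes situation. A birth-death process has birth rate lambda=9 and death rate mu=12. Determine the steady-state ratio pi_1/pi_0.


For birth-death process, pi_n/pi_0 = (lambda/mu)^n
= (9/12)^1
= 0.7500

0.7500


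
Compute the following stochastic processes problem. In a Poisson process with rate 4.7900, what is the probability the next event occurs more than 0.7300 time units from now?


P(X > t) = exp(-lambda * t)
= exp(-4.7900 * 0.7300)
= exp(-3.4967) = 0.0303

0.0303


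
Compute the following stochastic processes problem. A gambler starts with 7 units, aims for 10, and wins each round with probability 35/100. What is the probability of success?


Gambler's ruin formula:
r = q/p = 0.6500/0.3500 = 1.8571
P(win) = (1 - r^i)/(1 - r^N)
= (1 - 1.8571^7)/(1 - 1.8571^10)
= 0.1544

0.1544


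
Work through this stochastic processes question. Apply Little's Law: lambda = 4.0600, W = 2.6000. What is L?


Little's Law: L = lambda * W
= 4.0600 * 2.6000
= 10.5560

10.5560


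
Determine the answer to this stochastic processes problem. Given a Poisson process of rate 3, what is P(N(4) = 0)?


P(N(t)=k) = (lambda*t)^k * exp(-lambda*t) / k!
lambda*t = 12
= 12^0 * exp(-12) / 0!
= 1 * 6.1442e-06 / 1
= 6.1442e-06

6.1442e-06


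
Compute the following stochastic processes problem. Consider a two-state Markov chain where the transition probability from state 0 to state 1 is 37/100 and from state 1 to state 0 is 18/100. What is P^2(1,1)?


Computing P^2 by matrix multiplication.
P = [[0.6300, 0.3700], [0.1800, 0.8200]]
After raising P to the power 2:
P^2(1,1) = 0.7390

0.7390


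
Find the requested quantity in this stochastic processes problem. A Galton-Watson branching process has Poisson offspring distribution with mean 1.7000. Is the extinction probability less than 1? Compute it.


Since mu = 1.7000 > 1, extinction prob q < 1.
Solve s = exp(mu*(s-1)) iteratively.
q = 0.3088

0.3088


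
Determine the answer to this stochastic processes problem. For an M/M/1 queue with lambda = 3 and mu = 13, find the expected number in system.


rho = 3/13 = 0.2308
L = rho/(1-rho)
= 0.2308/0.7692
= 0.3000

0.3000


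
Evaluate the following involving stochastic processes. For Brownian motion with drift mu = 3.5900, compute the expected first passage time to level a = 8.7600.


Expected first passage time = a/mu
= 8.7600/3.5900
= 2.4401

2.4401


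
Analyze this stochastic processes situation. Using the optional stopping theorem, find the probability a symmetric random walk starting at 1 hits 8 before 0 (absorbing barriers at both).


By optional stopping theorem: E(M at tau) = M(0) = 1
P(hit 8)*8 + P(hit 0)*0 = 1
P(hit 8) = (1 - 0)/(8 - 0) = 1/8 = 0.1250

0.1250


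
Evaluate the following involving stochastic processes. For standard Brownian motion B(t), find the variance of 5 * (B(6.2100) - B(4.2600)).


Var(alpha*(B(t)-B(s))) = alpha^2 * (t-s)
= 5^2 * (6.2100 - 4.2600)
= 25 * 1.9500
= 48.7500

48.7500


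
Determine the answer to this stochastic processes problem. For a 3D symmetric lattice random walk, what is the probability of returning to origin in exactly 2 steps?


P(return in 2 steps) = P(reverse first step) = 1/(2d)
= 1/6
= 0.1667

0.1667


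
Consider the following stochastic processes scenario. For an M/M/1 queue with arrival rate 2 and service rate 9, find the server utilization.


rho = lambda/mu
= 2/9
= 0.2222

0.2222


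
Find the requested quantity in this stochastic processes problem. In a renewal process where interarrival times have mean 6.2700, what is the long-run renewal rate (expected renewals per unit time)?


Long-run renewal rate = 1/E(X)
= 1/6.2700
= 0.1595

0.1595


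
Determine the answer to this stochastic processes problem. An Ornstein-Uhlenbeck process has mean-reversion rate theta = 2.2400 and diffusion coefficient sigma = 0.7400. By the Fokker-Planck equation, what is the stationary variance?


Stationary variance = sigma^2 / (2*theta)
= 0.7400^2 / (2*2.2400)
= 0.5476 / 4.4800
= 0.1222

0.1222


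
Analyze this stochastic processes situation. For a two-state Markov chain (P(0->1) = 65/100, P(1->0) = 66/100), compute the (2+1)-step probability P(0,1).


P^3 = P^2 * P^1
Computing via matrix multiplication of the transition matrix.
Entry (0,1) of P^3 = 0.5110

0.5110


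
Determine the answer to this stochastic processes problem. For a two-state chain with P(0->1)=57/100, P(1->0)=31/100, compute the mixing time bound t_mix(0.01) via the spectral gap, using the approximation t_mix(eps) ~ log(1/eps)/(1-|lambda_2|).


lambda_2 = |1 - p01 - p10| = |1 - 0.5700 - 0.3100| = 0.1200
t_mix ~ log(1/eps)/(1 - |lambda_2|)
= log(100)/(1 - 0.1200) = 4.6052/0.8800
= 5.2331

5.2331


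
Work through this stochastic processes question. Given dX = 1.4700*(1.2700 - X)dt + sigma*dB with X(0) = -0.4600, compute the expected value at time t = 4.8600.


E[X(t)] = mu + (X(0) - mu)*exp(-theta*t)
= 1.2700 + (-0.4600 - 1.2700)*exp(-1.4700*4.8600)
= 1.2700 + -1.7300 * 7.8943e-04
= 1.2686

1.2686


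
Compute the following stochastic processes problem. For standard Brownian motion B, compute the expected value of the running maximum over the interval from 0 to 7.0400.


E(max B(s)) = sqrt(2t/pi)
= sqrt(2*7.0400/pi)
= sqrt(4.4818)
= 2.1170

2.1170


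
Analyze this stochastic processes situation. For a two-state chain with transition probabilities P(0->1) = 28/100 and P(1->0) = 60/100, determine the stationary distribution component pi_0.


Stationary distribution: pi_0 = p10/(p01+p10), pi_1 = p01/(p01+p10)
p01 = 0.2800, p10 = 0.6000
pi_0 = 0.6818

0.6818


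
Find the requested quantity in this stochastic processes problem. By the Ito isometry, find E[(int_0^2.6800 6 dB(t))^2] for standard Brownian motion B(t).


By Ito isometry: E[(int f dB)^2] = int f^2 dt
= 6^2 * 2.6800
= 36 * 2.6800 = 96.4800

96.4800


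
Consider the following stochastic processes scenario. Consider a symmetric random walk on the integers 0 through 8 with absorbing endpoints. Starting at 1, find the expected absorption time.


For symmetric RW on 0,...,N with absorbing barriers, E(i) = i*(N-i)
E(1) = 1 * 7 = 7

7


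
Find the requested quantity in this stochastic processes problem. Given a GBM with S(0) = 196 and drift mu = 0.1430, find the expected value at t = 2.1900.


E[S(t)] = S(0) * exp(mu * t)
= 196 * exp(0.1430 * 2.1900)
= 196 * 1.3678
= 268.0798

268.0798


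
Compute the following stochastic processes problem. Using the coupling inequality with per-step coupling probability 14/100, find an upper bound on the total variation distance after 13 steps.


TV distance bound <= (1-delta)^n
= (1 - 0.1400)^13
= 0.8600^13
= 0.1408

0.1408


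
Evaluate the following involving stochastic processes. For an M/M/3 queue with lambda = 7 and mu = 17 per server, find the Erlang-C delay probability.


a = lambda/mu = 0.4118
rho = a/c = 0.1373
Erlang-C formula applied:
C(c,a) = 0.0089

0.0089


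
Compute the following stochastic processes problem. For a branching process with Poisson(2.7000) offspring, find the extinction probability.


Since mu = 2.7000 > 1, extinction prob q < 1.
Solve s = exp(mu*(s-1)) iteratively.
q = 0.0844

0.0844


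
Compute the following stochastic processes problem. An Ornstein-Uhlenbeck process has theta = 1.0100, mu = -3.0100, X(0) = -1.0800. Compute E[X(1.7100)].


E[X(t)] = mu + (X(0) - mu)*exp(-theta*t)
= -3.0100 + (-1.0800 - -3.0100)*exp(-1.0100*1.7100)
= -3.0100 + 1.9300 * 0.1778
= -2.6668

-2.6668


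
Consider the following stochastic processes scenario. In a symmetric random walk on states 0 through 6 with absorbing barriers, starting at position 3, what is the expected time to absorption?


For symmetric RW on 0,...,N with absorbing barriers, E(i) = i*(N-i)
E(3) = 3 * 3 = 9

9


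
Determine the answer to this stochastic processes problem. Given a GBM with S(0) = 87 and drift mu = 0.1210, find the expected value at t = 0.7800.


E[S(t)] = S(0) * exp(mu * t)
= 87 * exp(0.1210 * 0.7800)
= 87 * 1.0990
= 95.6110

95.6110


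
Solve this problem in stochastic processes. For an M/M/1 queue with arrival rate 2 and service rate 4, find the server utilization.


rho = lambda/mu
= 2/4
= 0.5000

0.5000


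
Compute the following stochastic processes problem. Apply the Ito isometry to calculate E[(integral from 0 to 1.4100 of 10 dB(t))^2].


By Ito isometry: E[(int f dB)^2] = int f^2 dt
= 10^2 * 1.4100
= 100 * 1.4100 = 141.0000

141.0000


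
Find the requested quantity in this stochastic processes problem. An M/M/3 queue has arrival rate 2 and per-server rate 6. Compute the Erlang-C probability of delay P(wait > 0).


a = lambda/mu = 0.3333
rho = a/c = 0.1111
Erlang-C formula applied:
C(c,a) = 0.0050

0.0050


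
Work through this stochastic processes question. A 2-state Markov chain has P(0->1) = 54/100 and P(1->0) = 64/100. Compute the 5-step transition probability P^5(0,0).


Computing P^5 by matrix multiplication.
P = [[0.4600, 0.5400], [0.6400, 0.3600]]
After raising P to the power 5:
P^5(0,0) = 0.5423

0.5423


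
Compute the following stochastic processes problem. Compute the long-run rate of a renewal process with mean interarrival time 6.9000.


Long-run renewal rate = 1/E(X)
= 1/6.9000
= 0.1449

0.1449


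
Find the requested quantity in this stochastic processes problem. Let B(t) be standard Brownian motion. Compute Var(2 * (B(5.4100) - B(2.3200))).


Var(alpha*(B(t)-B(s))) = alpha^2 * (t-s)
= 2^2 * (5.4100 - 2.3200)
= 4 * 3.0900
= 12.3600

12.3600


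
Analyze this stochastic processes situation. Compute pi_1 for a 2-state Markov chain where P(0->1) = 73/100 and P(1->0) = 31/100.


Stationary distribution: pi_0 = p10/(p01+p10), pi_1 = p01/(p01+p10)
p01 = 0.7300, p10 = 0.3100
pi_1 = 0.7019

0.7019


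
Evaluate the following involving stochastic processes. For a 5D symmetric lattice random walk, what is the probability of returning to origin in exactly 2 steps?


P(return in 2 steps) = P(reverse first step) = 1/(2d)
= 1/10
= 0.1000

0.1000


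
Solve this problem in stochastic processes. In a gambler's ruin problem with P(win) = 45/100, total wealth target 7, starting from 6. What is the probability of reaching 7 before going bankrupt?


Gambler's ruin formula:
r = q/p = 0.5500/0.4500 = 1.2222
P(win) = (1 - r^i)/(1 - r^N)
= (1 - 1.2222^6)/(1 - 1.2222^7)
= 0.7590

0.7590


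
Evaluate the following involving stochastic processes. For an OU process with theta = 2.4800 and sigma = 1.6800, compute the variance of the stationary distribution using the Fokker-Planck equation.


Stationary variance = sigma^2 / (2*theta)
= 1.6800^2 / (2*2.4800)
= 2.8224 / 4.9600
= 0.5690

0.5690


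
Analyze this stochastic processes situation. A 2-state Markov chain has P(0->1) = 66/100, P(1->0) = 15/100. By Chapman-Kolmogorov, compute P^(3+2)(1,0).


P^5 = P^3 * P^2
Computing via matrix multiplication of the transition matrix.
Entry (1,0) of P^5 = 0.1851

0.1851


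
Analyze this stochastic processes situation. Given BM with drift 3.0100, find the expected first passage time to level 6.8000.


Expected first passage time = a/mu
= 6.8000/3.0100
= 2.2591

2.2591


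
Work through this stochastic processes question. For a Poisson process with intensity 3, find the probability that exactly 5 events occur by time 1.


P(N(t)=k) = (lambda*t)^k * exp(-lambda*t) / k!
lambda*t = 3
= 3^5 * exp(-3) / 5!
= 243 * 0.0498 / 120
= 0.1008

0.1008


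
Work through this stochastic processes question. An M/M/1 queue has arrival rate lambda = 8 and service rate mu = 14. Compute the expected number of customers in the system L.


rho = 8/14 = 0.5714
L = rho/(1-rho)
= 0.5714/0.4286
= 1.3333

1.3333


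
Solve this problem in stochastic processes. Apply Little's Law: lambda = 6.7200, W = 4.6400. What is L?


Little's Law: L = lambda * W
= 6.7200 * 4.6400
= 31.1808

31.1808


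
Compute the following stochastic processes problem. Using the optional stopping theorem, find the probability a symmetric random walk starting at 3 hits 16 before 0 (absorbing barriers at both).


By optional stopping theorem: E(M at tau) = M(0) = 3
P(hit 16)*16 + P(hit 0)*0 = 3
P(hit 16) = (3 - 0)/(16 - 0) = 3/16 = 0.1875

0.1875


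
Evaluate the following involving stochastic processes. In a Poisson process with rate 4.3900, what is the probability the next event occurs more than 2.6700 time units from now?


P(X > t) = exp(-lambda * t)
= exp(-4.3900 * 2.6700)
= exp(-11.7213) = 8.1190e-06

8.1190e-06


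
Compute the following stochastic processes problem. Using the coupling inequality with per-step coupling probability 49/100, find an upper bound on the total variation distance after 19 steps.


TV distance bound <= (1-delta)^n
= (1 - 0.4900)^19
= 0.5100^19
= 2.7786e-06

2.7786e-06


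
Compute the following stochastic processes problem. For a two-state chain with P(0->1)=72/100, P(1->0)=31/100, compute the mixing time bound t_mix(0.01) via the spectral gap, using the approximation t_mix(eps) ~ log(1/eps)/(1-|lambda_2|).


lambda_2 = |1 - p01 - p10| = |1 - 0.7200 - 0.3100| = 0.0300
t_mix ~ log(1/eps)/(1 - |lambda_2|)
= log(100)/(1 - 0.0300) = 4.6052/0.9700
= 4.7476

4.7476


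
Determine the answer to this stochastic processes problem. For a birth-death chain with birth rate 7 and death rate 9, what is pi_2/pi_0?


For birth-death process, pi_n/pi_0 = (lambda/mu)^n
= (7/9)^2
= 0.6049

0.6049


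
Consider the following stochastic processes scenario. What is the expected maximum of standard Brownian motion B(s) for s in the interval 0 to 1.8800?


E(max B(s)) = sqrt(2t/pi)
= sqrt(2*1.8800/pi)
= sqrt(1.1968)
= 1.0940

1.0940


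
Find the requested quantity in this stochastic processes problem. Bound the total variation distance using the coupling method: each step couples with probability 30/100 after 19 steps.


TV distance bound <= (1-delta)^n
= (1 - 0.3000)^19
= 0.7000^19
= 0.0011

0.0011


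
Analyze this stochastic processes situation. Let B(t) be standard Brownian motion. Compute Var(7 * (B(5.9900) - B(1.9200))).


Var(alpha*(B(t)-B(s))) = alpha^2 * (t-s)
= 7^2 * (5.9900 - 1.9200)
= 49 * 4.0700
= 199.4300

199.4300


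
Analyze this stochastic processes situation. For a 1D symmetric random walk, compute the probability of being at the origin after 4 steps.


P(S(4) = 0) = C(4,2) / 4^2
= 6 / 16
= 0.3750

0.3750


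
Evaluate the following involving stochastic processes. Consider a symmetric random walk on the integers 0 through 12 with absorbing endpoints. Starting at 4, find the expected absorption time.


For symmetric RW on 0,...,N with absorbing barriers, E(i) = i*(N-i)
E(4) = 4 * 8 = 32

32


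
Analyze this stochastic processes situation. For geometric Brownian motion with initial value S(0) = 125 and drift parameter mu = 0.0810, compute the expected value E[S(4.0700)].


E[S(t)] = S(0) * exp(mu * t)
= 125 * exp(0.0810 * 4.0700)
= 125 * 1.3905
= 173.8136

173.8136


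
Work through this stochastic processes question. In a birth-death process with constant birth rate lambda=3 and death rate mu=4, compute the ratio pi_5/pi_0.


For birth-death process, pi_n/pi_0 = (lambda/mu)^n
= (3/4)^5
= 0.2373

0.2373


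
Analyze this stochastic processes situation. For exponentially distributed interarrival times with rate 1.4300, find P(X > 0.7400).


P(X > t) = exp(-lambda * t)
= exp(-1.4300 * 0.7400)
= exp(-1.0582) = 0.3471

0.3471


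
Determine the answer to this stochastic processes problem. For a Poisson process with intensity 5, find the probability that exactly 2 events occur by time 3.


P(N(t)=k) = (lambda*t)^k * exp(-lambda*t) / k!
lambda*t = 15
= 15^2 * exp(-15) / 2!
= 225 * 3.0590e-07 / 2
= 3.4414e-05

3.4414e-05


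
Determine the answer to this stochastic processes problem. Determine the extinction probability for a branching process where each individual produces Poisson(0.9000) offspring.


Since mu = 0.9000 <= 1, extinction probability = 1.

1.0000


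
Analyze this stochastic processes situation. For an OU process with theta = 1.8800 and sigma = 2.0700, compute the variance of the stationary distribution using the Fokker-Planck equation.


Stationary variance = sigma^2 / (2*theta)
= 2.0700^2 / (2*1.8800)
= 4.2849 / 3.7600
= 1.1396

1.1396


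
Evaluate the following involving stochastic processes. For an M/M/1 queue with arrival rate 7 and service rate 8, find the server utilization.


rho = lambda/mu
= 7/8
= 0.8750

0.8750


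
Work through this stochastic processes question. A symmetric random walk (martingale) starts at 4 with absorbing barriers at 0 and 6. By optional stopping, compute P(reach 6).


By optional stopping theorem: E(M at tau) = M(0) = 4
P(hit 6)*6 + P(hit 0)*0 = 4
P(hit 6) = (4 - 0)/(6 - 0) = 2/3 = 0.6667

0.6667


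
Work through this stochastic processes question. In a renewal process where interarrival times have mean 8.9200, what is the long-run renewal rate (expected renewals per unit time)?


Long-run renewal rate = 1/E(X)
= 1/8.9200
= 0.1121

0.1121


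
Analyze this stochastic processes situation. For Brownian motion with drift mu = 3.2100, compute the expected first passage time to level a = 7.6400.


Expected first passage time = a/mu
= 7.6400/3.2100
= 2.3801

2.3801


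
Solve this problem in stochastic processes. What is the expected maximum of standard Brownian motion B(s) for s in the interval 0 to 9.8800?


E(max B(s)) = sqrt(2t/pi)
= sqrt(2*9.8800/pi)
= sqrt(6.2898)
= 2.5079

2.5079


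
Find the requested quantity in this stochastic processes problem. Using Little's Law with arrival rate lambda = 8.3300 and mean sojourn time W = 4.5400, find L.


Little's Law: L = lambda * W
= 8.3300 * 4.5400
= 37.8182

37.8182


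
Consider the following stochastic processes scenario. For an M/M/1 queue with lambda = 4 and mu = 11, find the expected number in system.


rho = 4/11 = 0.3636
L = rho/(1-rho)
= 0.3636/0.6364
= 0.5714

0.5714


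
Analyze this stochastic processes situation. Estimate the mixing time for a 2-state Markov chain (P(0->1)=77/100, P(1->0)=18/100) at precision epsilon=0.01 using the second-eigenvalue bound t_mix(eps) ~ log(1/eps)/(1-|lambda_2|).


lambda_2 = |1 - p01 - p10| = |1 - 0.7700 - 0.1800| = 0.0500
t_mix ~ log(1/eps)/(1 - |lambda_2|)
= log(100)/(1 - 0.0500) = 4.6052/0.9500
= 4.8475

4.8475


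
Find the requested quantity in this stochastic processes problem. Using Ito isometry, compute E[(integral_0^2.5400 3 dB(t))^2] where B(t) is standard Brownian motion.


By Ito isometry: E[(int f dB)^2] = int f^2 dt
= 3^2 * 2.5400
= 9 * 2.5400 = 22.8600

22.8600


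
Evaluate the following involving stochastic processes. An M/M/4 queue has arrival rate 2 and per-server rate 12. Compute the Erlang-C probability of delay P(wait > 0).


a = lambda/mu = 0.1667
rho = a/c = 0.0417
Erlang-C formula applied:
C(c,a) = 2.8398e-05

2.8398e-05


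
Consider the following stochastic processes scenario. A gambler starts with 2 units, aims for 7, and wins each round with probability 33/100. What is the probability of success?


Gambler's ruin formula:
r = q/p = 0.6700/0.3300 = 2.0303
P(win) = (1 - r^i)/(1 - r^N)
= (1 - 2.0303^2)/(1 - 2.0303^7)
= 0.0221

0.0221


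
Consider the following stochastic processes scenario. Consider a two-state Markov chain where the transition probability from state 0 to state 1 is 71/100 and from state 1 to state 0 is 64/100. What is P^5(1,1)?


Computing P^5 by matrix multiplication.
P = [[0.2900, 0.7100], [0.6400, 0.3600]]
After raising P to the power 5:
P^5(1,1) = 0.5234

0.5234


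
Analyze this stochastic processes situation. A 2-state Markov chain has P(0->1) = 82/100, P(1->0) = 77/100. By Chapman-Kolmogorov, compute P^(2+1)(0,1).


P^3 = P^2 * P^1
Computing via matrix multiplication of the transition matrix.
Entry (0,1) of P^3 = 0.6216

0.6216


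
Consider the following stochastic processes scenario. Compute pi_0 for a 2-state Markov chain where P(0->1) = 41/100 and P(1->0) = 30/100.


Stationary distribution: pi_0 = p10/(p01+p10), pi_1 = p01/(p01+p10)
p01 = 0.4100, p10 = 0.3000
pi_0 = 0.4225

0.4225


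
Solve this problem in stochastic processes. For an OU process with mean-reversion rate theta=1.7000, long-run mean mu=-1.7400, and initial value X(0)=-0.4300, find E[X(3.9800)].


E[X(t)] = mu + (X(0) - mu)*exp(-theta*t)
= -1.7400 + (-0.4300 - -1.7400)*exp(-1.7000*3.9800)
= -1.7400 + 1.3100 * 0.0012
= -1.7385

-1.7385


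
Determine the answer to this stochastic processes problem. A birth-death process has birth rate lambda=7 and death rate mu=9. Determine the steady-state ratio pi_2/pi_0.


For birth-death process, pi_n/pi_0 = (lambda/mu)^n
= (7/9)^2
= 0.6049

0.6049


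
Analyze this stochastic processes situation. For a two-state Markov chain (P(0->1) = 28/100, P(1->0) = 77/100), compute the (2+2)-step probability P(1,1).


P^4 = P^2 * P^2
Computing via matrix multiplication of the transition matrix.
Entry (1,1) of P^4 = 0.2667

0.2667


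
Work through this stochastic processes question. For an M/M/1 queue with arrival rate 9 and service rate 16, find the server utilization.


rho = lambda/mu
= 9/16
= 0.5625

0.5625


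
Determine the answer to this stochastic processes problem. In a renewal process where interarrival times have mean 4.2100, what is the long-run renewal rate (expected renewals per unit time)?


Long-run renewal rate = 1/E(X)
= 1/4.2100
= 0.2375

0.2375


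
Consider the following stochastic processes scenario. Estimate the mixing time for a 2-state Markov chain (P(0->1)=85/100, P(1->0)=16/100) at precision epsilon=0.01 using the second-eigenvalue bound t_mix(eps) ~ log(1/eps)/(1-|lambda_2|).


lambda_2 = |1 - p01 - p10| = |1 - 0.8500 - 0.1600| = 0.0100
t_mix ~ log(1/eps)/(1 - |lambda_2|)
= log(100)/(1 - 0.0100) = 4.6052/0.9900
= 4.6517

4.6517


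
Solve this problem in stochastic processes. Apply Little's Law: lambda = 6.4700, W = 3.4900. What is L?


Little's Law: L = lambda * W
= 6.4700 * 3.4900
= 22.5803

22.5803


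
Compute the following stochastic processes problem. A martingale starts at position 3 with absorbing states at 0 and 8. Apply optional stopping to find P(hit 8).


By optional stopping theorem: E(M at tau) = M(0) = 3
P(hit 8)*8 + P(hit 0)*0 = 3
P(hit 8) = (3 - 0)/(8 - 0) = 3/8 = 0.3750

0.3750


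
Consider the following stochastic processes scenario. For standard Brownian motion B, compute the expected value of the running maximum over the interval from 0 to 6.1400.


E(max B(s)) = sqrt(2t/pi)
= sqrt(2*6.1400/pi)
= sqrt(3.9088)
= 1.9771

1.9771


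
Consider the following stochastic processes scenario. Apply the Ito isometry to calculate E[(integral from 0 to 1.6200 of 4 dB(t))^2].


By Ito isometry: E[(int f dB)^2] = int f^2 dt
= 4^2 * 1.6200
= 16 * 1.6200 = 25.9200

25.9200


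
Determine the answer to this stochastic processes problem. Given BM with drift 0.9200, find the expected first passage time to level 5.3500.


Expected first passage time = a/mu
= 5.3500/0.9200
= 5.8152

5.8152


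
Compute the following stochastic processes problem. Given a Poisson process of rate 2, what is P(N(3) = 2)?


P(N(t)=k) = (lambda*t)^k * exp(-lambda*t) / k!
lambda*t = 6
= 6^2 * exp(-6) / 2!
= 36 * 0.0025 / 2
= 0.0446

0.0446


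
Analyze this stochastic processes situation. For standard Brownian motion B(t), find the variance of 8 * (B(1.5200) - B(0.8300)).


Var(alpha*(B(t)-B(s))) = alpha^2 * (t-s)
= 8^2 * (1.5200 - 0.8300)
= 64 * 0.6900
= 44.1600

44.1600


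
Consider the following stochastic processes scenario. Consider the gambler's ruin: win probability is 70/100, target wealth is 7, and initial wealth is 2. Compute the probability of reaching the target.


Gambler's ruin formula:
r = q/p = 0.3000/0.7000 = 0.4286
P(win) = (1 - r^i)/(1 - r^N)
= (1 - 0.4286^2)/(1 - 0.4286^7)
= 0.8185

0.8185


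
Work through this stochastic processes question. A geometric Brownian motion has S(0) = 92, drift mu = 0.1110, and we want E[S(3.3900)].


E[S(t)] = S(0) * exp(mu * t)
= 92 * exp(0.1110 * 3.3900)
= 92 * 1.4569
= 134.0320

134.0320


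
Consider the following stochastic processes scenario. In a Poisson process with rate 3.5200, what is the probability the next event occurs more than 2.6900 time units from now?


P(X > t) = exp(-lambda * t)
= exp(-3.5200 * 2.6900)
= exp(-9.4688) = 7.7224e-05

7.7224e-05


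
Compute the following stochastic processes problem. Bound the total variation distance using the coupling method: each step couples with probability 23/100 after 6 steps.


TV distance bound <= (1-delta)^n
= (1 - 0.2300)^6
= 0.7700^6
= 0.2084

0.2084


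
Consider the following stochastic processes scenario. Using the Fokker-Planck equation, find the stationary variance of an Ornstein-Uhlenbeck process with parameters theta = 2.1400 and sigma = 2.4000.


Stationary variance = sigma^2 / (2*theta)
= 2.4000^2 / (2*2.1400)
= 5.7600 / 4.2800
= 1.3458

1.3458


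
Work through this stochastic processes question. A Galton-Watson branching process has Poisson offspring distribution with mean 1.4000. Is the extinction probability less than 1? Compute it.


Since mu = 1.4000 > 1, extinction prob q < 1.
Solve s = exp(mu*(s-1)) iteratively.
q = 0.4890

0.4890


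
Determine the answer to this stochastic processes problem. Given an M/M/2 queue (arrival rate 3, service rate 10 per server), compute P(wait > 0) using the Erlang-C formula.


a = lambda/mu = 0.3000
rho = a/c = 0.1500
Erlang-C formula applied:
C(c,a) = 0.0391

0.0391


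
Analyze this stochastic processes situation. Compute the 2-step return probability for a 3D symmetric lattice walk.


P(return in 2 steps) = P(reverse first step) = 1/(2d)
= 1/6
= 0.1667

0.1667


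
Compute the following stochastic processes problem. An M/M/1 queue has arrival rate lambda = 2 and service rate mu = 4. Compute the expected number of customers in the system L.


rho = 2/4 = 0.5000
L = rho/(1-rho)
= 0.5000/0.5000
= 1.0000

1.0000


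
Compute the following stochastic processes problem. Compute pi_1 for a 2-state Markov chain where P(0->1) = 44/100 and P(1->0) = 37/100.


Stationary distribution: pi_0 = p10/(p01+p10), pi_1 = p01/(p01+p10)
p01 = 0.4400, p10 = 0.3700
pi_1 = 0.5432

0.5432


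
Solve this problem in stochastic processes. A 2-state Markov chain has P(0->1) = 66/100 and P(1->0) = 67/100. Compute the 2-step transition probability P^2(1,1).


Computing P^2 by matrix multiplication.
P = [[0.3400, 0.6600], [0.6700, 0.3300]]
After raising P to the power 2:
P^2(1,1) = 0.5511

0.5511


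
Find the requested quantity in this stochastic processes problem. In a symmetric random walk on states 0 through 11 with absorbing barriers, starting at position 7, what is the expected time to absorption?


For symmetric RW on 0,...,N with absorbing barriers, E(i) = i*(N-i)
E(7) = 7 * 4 = 28

28


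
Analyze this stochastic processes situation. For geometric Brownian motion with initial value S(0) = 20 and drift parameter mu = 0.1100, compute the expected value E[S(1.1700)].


E[S(t)] = S(0) * exp(mu * t)
= 20 * exp(0.1100 * 1.1700)
= 20 * 1.1373
= 22.7470

22.7470


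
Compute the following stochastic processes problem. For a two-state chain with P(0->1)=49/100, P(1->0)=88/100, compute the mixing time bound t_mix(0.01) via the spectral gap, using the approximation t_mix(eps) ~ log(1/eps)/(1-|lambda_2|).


lambda_2 = |1 - p01 - p10| = |1 - 0.4900 - 0.8800| = 0.3700
t_mix ~ log(1/eps)/(1 - |lambda_2|)
= log(100)/(1 - 0.3700) = 4.6052/0.6300
= 7.3098

7.3098


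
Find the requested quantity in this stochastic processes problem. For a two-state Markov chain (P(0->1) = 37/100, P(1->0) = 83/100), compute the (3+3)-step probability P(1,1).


P^6 = P^3 * P^3
Computing via matrix multiplication of the transition matrix.
Entry (1,1) of P^6 = 0.3084

0.3084


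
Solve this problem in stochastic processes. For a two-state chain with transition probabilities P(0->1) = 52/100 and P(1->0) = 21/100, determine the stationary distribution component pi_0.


Stationary distribution: pi_0 = p10/(p01+p10), pi_1 = p01/(p01+p10)
p01 = 0.5200, p10 = 0.2100
pi_0 = 0.2877

0.2877


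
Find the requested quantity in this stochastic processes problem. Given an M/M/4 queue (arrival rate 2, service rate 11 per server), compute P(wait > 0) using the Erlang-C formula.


a = lambda/mu = 0.1818
rho = a/c = 0.0455
Erlang-C formula applied:
C(c,a) = 3.9772e-05

3.9772e-05


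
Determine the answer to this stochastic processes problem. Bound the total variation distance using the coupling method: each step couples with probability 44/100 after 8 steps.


TV distance bound <= (1-delta)^n
= (1 - 0.4400)^8
= 0.5600^8
= 0.0097

0.0097


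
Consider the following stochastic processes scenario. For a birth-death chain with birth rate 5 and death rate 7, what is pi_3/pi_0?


For birth-death process, pi_n/pi_0 = (lambda/mu)^n
= (5/7)^3
= 0.3644

0.3644


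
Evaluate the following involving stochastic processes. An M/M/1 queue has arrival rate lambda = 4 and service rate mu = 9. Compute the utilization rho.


rho = lambda/mu
= 4/9
= 0.4444

0.4444


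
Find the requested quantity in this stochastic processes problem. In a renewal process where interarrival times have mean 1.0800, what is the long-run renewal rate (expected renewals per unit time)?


Long-run renewal rate = 1/E(X)
= 1/1.0800
= 0.9259

0.9259


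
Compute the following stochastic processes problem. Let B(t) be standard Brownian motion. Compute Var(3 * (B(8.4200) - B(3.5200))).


Var(alpha*(B(t)-B(s))) = alpha^2 * (t-s)
= 3^2 * (8.4200 - 3.5200)
= 9 * 4.9000
= 44.1000

44.1000


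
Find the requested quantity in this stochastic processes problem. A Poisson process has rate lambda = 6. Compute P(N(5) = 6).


P(N(t)=k) = (lambda*t)^k * exp(-lambda*t) / k!
lambda*t = 30
= 30^6 * exp(-30) / 6!
= 729000000 * 9.3576e-14 / 720
= 9.4746e-08

9.4746e-08


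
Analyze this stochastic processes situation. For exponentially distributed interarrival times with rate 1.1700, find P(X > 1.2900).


P(X > t) = exp(-lambda * t)
= exp(-1.1700 * 1.2900)
= exp(-1.5093) = 0.2211

0.2211


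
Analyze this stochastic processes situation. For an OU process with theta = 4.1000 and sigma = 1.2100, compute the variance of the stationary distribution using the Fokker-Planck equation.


Stationary variance = sigma^2 / (2*theta)
= 1.2100^2 / (2*4.1000)
= 1.4641 / 8.2000
= 0.1785

0.1785


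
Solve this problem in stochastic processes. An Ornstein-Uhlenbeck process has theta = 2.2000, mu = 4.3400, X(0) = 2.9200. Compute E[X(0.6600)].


E[X(t)] = mu + (X(0) - mu)*exp(-theta*t)
= 4.3400 + (2.9200 - 4.3400)*exp(-2.2000*0.6600)
= 4.3400 + -1.4200 * 0.2341
= 4.0076

4.0076


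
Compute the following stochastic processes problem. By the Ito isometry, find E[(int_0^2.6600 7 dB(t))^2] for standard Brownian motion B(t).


By Ito isometry: E[(int f dB)^2] = int f^2 dt
= 7^2 * 2.6600
= 49 * 2.6600 = 130.3400

130.3400


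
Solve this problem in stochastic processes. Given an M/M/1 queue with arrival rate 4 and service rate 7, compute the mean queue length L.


rho = 4/7 = 0.5714
L = rho/(1-rho)
= 0.5714/0.4286
= 1.3333

1.3333


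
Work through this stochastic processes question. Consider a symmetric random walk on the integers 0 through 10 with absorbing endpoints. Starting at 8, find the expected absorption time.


For symmetric RW on 0,...,N with absorbing barriers, E(i) = i*(N-i)
E(8) = 8 * 2 = 16

16


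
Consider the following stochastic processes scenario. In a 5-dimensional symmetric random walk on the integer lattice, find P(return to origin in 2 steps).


P(return in 2 steps) = P(reverse first step) = 1/(2d)
= 1/10
= 0.1000

0.1000


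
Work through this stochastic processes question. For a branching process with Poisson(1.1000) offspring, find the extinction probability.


Since mu = 1.1000 > 1, extinction prob q < 1.
Solve s = exp(mu*(s-1)) iteratively.
q = 0.8239

0.8239


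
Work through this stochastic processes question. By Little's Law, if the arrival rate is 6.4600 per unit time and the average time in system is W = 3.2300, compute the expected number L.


Little's Law: L = lambda * W
= 6.4600 * 3.2300
= 20.8658

20.8658


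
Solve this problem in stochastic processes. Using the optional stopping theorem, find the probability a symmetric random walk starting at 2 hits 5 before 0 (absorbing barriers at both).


By optional stopping theorem: E(M at tau) = M(0) = 2
P(hit 5)*5 + P(hit 0)*0 = 2
P(hit 5) = (2 - 0)/(5 - 0) = 2/5 = 0.4000

0.4000


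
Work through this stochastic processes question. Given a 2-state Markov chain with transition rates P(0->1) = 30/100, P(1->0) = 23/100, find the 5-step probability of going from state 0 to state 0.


Computing P^5 by matrix multiplication.
P = [[0.7000, 0.3000], [0.2300, 0.7700]]
After raising P to the power 5:
P^5(0,0) = 0.4469

0.4469


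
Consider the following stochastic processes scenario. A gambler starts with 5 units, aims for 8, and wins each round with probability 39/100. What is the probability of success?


Gambler's ruin formula:
r = q/p = 0.6100/0.3900 = 1.5641
P(win) = (1 - r^i)/(1 - r^N)
= (1 - 1.5641^5)/(1 - 1.5641^8)
= 0.2401

0.2401


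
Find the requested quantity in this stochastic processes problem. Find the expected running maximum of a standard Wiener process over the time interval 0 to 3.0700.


E(max B(s)) = sqrt(2t/pi)
= sqrt(2*3.0700/pi)
= sqrt(1.9544)
= 1.3980

1.3980


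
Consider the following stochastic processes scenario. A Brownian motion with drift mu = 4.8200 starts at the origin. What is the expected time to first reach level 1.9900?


Expected first passage time = a/mu
= 1.9900/4.8200
= 0.4129

0.4129


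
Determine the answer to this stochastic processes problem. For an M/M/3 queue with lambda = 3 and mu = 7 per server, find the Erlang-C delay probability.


a = lambda/mu = 0.4286
rho = a/c = 0.1429
Erlang-C formula applied:
C(c,a) = 0.0100

0.0100


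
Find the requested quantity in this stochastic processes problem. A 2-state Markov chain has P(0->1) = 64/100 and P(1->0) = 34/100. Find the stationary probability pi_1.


Stationary distribution: pi_0 = p10/(p01+p10), pi_1 = p01/(p01+p10)
p01 = 0.6400, p10 = 0.3400
pi_1 = 0.6531

0.6531


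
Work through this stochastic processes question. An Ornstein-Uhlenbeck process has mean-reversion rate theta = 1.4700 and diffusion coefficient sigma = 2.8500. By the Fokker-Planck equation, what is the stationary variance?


Stationary variance = sigma^2 / (2*theta)
= 2.8500^2 / (2*1.4700)
= 8.1225 / 2.9400
= 2.7628

2.7628


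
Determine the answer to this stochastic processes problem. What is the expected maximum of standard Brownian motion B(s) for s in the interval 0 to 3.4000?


E(max B(s)) = sqrt(2t/pi)
= sqrt(2*3.4000/pi)
= sqrt(2.1645)
= 1.4712

1.4712


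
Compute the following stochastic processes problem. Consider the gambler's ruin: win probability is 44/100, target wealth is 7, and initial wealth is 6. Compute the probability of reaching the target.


Gambler's ruin formula:
r = q/p = 0.5600/0.4400 = 1.2727
P(win) = (1 - r^i)/(1 - r^N)
= (1 - 1.2727^6)/(1 - 1.2727^7)
= 0.7371

0.7371


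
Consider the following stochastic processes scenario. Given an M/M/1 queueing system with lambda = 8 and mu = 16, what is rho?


rho = lambda/mu
= 8/16
= 0.5000

0.5000


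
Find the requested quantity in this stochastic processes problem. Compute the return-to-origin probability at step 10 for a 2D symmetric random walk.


P = C(10,5)^2 / 4^10
= 252^2 / 1048576
= 63504 / 1048576
= 0.0606

0.0606


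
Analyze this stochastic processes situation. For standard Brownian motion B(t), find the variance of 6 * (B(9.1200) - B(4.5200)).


Var(alpha*(B(t)-B(s))) = alpha^2 * (t-s)
= 6^2 * (9.1200 - 4.5200)
= 36 * 4.6000
= 165.6000

165.6000


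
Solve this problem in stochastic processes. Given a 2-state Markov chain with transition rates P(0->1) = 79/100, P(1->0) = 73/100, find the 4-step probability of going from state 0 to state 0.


Computing P^4 by matrix multiplication.
P = [[0.2100, 0.7900], [0.7300, 0.2700]]
After raising P to the power 4:
P^4(0,0) = 0.5183

0.5183


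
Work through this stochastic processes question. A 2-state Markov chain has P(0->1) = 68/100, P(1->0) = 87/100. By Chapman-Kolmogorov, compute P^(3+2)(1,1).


P^5 = P^3 * P^2
Computing via matrix multiplication of the transition matrix.
Entry (1,1) of P^5 = 0.4105

0.4105
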